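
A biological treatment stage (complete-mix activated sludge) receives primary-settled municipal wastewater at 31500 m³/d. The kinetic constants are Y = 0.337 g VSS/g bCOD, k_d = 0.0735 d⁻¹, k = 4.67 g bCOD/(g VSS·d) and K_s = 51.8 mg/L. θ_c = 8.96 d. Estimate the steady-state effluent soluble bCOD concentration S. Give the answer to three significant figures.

S ≈ 6.90 mg/L

From the Monod/SRT balance for a CMAS, S = K_s·(1+k_d θ_c)/[θ_c·(Y k − k_d) − 1] = 51.8 × (1 + 0.0735 × 8.96) / [8.96 × (0.337 × 4.67 − 0.0735) − 1] = 85.91 / 12.44 = 6.905 mg/L.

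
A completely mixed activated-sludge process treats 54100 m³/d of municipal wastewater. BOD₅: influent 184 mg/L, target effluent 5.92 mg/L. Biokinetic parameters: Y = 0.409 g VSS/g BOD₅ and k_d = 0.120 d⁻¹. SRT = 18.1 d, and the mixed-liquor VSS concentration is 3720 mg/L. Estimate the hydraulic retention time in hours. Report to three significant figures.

τ ≈ 2.68 h

Steady-state biomass mass balance: V·X·(1 + k_d·θ_c) = Y·Q·(S₀ − S)·θ_c, so V = 0.409 × 54100 × (184 − 5.92) × 18.1 / [3720 × (1 + 0.120 × 18.1)] = 7.13×10^7 / 11800 = 6044 m³.
τ = V/Q = 6044/54100 = 0.1117 d, or 2.681 h.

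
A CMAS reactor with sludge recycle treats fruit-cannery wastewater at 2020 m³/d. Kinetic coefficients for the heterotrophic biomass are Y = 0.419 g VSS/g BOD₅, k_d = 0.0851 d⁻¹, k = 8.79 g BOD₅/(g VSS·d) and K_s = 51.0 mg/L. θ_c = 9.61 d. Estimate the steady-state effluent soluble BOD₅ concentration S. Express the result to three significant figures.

S ≈ 2.76 mg/L

From the Monod/SRT balance for a CMAS, S = K_s·(1+k_d θ_c)/[θ_c·(Y k − k_d) − 1] = 51.0 × (1 + 0.0851 × 9.61) / [9.61 × (0.419 × 8.79 − 0.0851) − 1] = 92.71 / 33.58 = 2.761 mg/L.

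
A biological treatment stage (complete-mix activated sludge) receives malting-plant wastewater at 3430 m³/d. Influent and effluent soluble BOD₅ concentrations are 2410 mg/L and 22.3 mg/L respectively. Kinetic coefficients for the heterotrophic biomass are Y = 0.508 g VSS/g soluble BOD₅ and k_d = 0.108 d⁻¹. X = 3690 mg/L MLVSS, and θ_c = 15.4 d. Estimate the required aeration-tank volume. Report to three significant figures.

V ≈ 6520 m³

Rearranging the biomass balance for a CMAS with decay, V = Y·Q·ΔS·θ_c / [X·(1+k_d θ_c)] = 0.508 × 3430 × (2410 − 22.3) × 15.4 / [3690 × (1 + 0.108 × 15.4)] = 6.41×10^7 / 9827 = 6520 m³.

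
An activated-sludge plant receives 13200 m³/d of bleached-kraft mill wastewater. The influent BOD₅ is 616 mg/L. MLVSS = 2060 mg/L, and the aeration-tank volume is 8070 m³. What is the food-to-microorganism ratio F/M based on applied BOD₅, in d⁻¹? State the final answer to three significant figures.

F/M ≈ 0.489 d⁻¹

F/M = Q·S₀ / (V·X) = 13200 × 616 / (8070 × 2060) = 0.4891 g BOD₅·(g VSS·d)⁻¹.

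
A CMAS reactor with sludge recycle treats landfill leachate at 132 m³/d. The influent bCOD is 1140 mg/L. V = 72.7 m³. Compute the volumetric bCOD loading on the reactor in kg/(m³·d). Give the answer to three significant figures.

L_v ≈ 2.07 kg bCOD/(m³·d)

Applied bCOD load per unit volume = Q·S₀/V = (132 × 1140/1000)/72.70 = 2.070 kg bCOD·m⁻³·d⁻¹.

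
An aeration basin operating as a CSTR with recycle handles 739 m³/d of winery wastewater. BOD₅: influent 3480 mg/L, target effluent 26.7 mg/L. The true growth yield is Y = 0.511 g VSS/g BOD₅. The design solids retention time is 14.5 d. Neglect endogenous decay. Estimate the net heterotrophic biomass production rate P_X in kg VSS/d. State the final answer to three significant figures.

Since k_d ≈ 0, Y_obs = Y = 0.511 g VSS/g BOD₅.
ΔS = 3480 − 26.7 = 3453 mg/L, so the substrate removal rate is 739 × 3453/1000 = 2552 kg BOD₅/d.
P_X = Y_obs · Q(S₀ − S) = 0.5110 × 2552 = 1304 kg VSS/d.

P_X ≈ 1300 kg VSS/d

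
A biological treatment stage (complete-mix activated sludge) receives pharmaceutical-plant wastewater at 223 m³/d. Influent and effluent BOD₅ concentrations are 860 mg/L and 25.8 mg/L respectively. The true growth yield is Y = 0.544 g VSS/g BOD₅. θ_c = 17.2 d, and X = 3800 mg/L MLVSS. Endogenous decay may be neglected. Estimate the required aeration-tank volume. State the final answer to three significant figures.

V·X = Y·Q·ΔS·θ_c gives V = 0.544 × 223 × (860 − 25.8) × 17.2 / 3800 = 458.1 m³.

V ≈ 458 m³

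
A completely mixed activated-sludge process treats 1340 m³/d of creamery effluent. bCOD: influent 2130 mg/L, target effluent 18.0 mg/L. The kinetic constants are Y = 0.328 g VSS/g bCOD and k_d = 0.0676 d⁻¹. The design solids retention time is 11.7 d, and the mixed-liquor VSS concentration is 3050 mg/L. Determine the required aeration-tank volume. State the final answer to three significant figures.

From the SRT design equation V = Y Q (S₀−S) θ_c / [X (1 + k_d θ_c)] = 0.328 × 1340 × (2130 − 18.0) × 11.7 / [3050 × (1 + 0.0676 × 11.7)] = 1.09×10^7 / 5462 = 1988 m³.

V ≈ 1990 m³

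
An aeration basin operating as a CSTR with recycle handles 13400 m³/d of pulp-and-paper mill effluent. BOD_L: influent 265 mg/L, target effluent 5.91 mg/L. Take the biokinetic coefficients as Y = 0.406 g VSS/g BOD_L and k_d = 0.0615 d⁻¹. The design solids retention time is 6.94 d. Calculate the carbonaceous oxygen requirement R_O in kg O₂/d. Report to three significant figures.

R_O ≈ 2070 kg O₂/d

Correct the yield for decay: Y_obs = Y/(1 + k_d θ_c) = 0.406 / (1 + 0.0615 × 6.94) = 0.406 / 1.427 = 0.2846.
Mass of BOD_L removed per day: Q(S₀ − S) = 13400 × 259.1 g/m³ = 3472 kg/d.
Biomass synthesised: P_X = Y_obs × 3472 = 987.9 kg VSS/d.
R_O = Q·ΔS − 1.42 P_X = 3472 − 1403 = 2069 kg O₂/d.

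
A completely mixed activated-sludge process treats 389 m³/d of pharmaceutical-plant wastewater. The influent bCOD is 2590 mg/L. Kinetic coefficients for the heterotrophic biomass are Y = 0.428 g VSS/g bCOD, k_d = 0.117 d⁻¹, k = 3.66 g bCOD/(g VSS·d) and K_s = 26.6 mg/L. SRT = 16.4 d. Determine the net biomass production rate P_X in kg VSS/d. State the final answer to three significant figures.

From the Monod/SRT balance for a CMAS, S = K_s·(1+k_d θ_c)/[θ_c·(Y k − k_d) − 1] = 26.6 × (1 + 0.117 × 16.4) / [16.4 × (0.428 × 3.66 − 0.117) − 1] = 77.64 / 22.77 = 3.410 mg/L.
The observed yield is Y_obs = Y/(1 + k_d·θ_c) = 0.428 / (1 + 0.117 × 16.4) = 0.428 / 2.919 = 0.1466 g VSS per g bCOD removed.
Mass of bCOD removed per day: Q(S₀ − S) = 389 × 2587 g/m³ = 1006 kg/d.
So the net sludge growth is P_X = 0.1466 × 1006 = 147.5 kg VSS/d.

P_X ≈ 148 kg VSS/d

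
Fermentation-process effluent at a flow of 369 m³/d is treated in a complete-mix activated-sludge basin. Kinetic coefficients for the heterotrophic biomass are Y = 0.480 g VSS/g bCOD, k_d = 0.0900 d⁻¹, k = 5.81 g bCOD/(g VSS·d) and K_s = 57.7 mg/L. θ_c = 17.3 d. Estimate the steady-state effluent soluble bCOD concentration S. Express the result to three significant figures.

S ≈ 3.23 mg/L

For a completely mixed reactor with recycle the Lawrence–McCarty relation gives S = K_s·(1 + k_d·θ_c) / [θ_c·(Y·k − k_d) − 1] = 57.7 × (1 + 0.0900 × 17.3) / [17.3 × (0.480 × 5.81 − 0.0900) − 1] = 147.5 / 45.69 = 3.229 mg/L.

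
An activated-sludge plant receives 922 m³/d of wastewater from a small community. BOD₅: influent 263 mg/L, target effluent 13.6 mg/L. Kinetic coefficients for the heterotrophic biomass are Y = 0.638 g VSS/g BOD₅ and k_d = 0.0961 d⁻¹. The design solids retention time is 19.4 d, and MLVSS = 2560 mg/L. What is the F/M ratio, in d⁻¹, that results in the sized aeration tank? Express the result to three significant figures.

Rearranging the biomass balance for a CMAS with decay, V = Y·Q·ΔS·θ_c / [X·(1+k_d θ_c)] = 0.638 × 922 × (263 − 13.6) × 19.4 / [2560 × (1 + 0.0961 × 19.4)] = 2.85×10^6 / 7333 = 388.1 m³.
F/M = applied load / biomass = Q·S₀/(V·X) = 922 × 263 / (388.1 × 2560) = 0.2440 d⁻¹.

F/M ≈ 0.244 d⁻¹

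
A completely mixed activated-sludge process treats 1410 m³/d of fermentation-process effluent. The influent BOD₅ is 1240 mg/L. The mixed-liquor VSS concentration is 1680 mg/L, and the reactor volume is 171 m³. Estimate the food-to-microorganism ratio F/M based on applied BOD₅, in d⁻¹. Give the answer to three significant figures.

Food-to-microorganism ratio F/M = Q S₀ / (V X) = 1410 × 1240 / (171.0 × 1680) = 6.086 d⁻¹.

F/M ≈ 6.09 d⁻¹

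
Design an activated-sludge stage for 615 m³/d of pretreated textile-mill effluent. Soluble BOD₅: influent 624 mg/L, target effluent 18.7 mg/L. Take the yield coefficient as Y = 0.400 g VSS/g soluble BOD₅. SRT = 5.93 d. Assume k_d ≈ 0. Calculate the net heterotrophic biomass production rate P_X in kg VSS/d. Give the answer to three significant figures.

P_X ≈ 149 kg VSS/d

No decay correction is needed, so Y_obs = Y = 0.400.
Q·(S₀ − S) = 615 × (624 − 18.7) × 10⁻³ = 372.3 kg/d removed.
Biomass produced: P_X = Y_obs·Q·ΔS = 0.4000 × 372.3 ≈ 148.9 kg VSS/d.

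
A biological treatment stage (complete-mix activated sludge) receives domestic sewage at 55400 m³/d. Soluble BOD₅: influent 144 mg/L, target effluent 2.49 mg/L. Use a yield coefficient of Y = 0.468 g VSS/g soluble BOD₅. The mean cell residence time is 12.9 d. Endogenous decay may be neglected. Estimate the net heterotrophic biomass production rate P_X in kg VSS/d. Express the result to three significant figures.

P_X ≈ 3670 kg VSS/d

No decay correction is needed, so Y_obs = Y = 0.468.
Substrate removed = Q·(S₀ − S) = 55400 m³/d × (144 − 2.49) g/m³ = 7.84×10^6 g/d = 7840 kg/d.
Biomass produced: P_X = Y_obs·Q·ΔS = 0.4680 × 7840 ≈ 3669 kg VSS/d.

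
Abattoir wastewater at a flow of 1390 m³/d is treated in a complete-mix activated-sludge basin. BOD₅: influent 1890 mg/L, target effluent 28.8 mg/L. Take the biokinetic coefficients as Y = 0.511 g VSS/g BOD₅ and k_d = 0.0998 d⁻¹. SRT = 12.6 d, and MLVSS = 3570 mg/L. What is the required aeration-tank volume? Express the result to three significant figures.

Steady-state biomass mass balance: V·X·(1 + k_d·θ_c) = Y·Q·(S₀ − S)·θ_c, so V = 0.511 × 1390 × (1890 − 28.8) × 12.6 / [3570 × (1 + 0.0998 × 12.6)] = 1.67×10^7 / 8059 = 2067 m³.

V ≈ 2070 m³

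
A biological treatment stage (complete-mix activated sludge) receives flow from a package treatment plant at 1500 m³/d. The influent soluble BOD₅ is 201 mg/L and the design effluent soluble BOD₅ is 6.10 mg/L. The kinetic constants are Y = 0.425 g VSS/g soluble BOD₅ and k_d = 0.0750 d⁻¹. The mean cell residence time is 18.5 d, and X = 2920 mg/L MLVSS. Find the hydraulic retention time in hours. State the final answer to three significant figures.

From the SRT design equation V = Y Q (S₀−S) θ_c / [X (1 + k_d θ_c)] = 0.425 × 1500 × (201 − 6.10) × 18.5 / [2920 × (1 + 0.0750 × 18.5)] = 2.3×10^6 / 6972 = 329.7 m³.
τ = V/Q = 329.7/1500 = 0.2198 d, or 5.275 h.

τ ≈ 5.28 h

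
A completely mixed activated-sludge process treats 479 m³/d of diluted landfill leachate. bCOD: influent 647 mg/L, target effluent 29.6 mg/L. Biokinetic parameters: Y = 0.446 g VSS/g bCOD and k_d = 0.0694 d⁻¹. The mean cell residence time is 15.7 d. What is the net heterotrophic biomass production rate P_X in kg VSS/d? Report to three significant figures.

P_X ≈ 63.1 kg VSS/d

Correct the yield for decay: Y_obs = Y/(1 + k_d θ_c) = 0.446 / (1 + 0.0694 × 15.7) = 0.446 / 2.090 = 0.2134.
ΔS = 647 − 29.6 = 617.4 mg/L, so the substrate removal rate is 479 × 617.4/1000 = 295.7 kg bCOD/d.
So the net sludge growth is P_X = 0.2134 × 295.7 = 63.12 kg VSS/d.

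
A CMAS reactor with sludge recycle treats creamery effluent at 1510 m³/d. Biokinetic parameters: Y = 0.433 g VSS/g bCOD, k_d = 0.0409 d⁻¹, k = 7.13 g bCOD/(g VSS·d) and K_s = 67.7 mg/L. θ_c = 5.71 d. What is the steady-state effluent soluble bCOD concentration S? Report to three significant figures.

Effluent substrate depends only on kinetics and SRT: S = K_s(1 + k_d θ_c) / [θ_c(Yk − k_d) − 1] = 67.7 × (1 + 0.0409 × 5.71) / [5.71 × (0.433 × 7.13 − 0.0409) − 1] = 83.51 / 16.39 = 5.094 mg/L.

S ≈ 5.09 mg/L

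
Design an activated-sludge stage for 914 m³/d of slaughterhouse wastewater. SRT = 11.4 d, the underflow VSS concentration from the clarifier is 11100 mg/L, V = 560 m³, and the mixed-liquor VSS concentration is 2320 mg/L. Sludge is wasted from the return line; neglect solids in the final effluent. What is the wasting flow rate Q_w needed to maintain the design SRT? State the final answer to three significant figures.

Q_w ≈ 10.3 m³/d

Wasting from the return line (neglecting effluent solids): Q_w = V·X / (θ_c·X_r) = 560.0 × 2320 / (11.4 × 11100) = 10.27 m³/d.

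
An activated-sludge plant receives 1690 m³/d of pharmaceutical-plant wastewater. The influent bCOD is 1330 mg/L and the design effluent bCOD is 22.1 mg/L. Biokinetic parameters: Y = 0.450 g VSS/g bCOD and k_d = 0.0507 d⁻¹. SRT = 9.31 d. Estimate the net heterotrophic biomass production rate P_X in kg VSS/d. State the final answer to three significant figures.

P_X ≈ 676 kg VSS/d

Correct the yield for decay: Y_obs = Y/(1 + k_d θ_c) = 0.450 / (1 + 0.0507 × 9.31) = 0.450 / 1.472 = 0.3057.
ΔS = 1330 − 22.1 = 1308 mg/L, so the substrate removal rate is 1690 × 1308/1000 = 2210 kg bCOD/d.
Net biomass production P_X = Y_obs × Q·(S₀ − S) = 0.3057 × 2210 = 675.7 kg VSS/d.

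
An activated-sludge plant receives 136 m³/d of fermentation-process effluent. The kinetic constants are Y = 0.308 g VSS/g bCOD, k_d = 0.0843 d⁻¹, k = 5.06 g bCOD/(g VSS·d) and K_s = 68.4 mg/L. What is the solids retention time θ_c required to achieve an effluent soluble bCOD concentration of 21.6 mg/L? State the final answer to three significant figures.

θ_c ≈ 3.45 d

From 1/θ_c = Y·k·S/(K_s + S) − k_d: Y·k·S/(K_s+S) = 0.308 × 5.06 × 21.6 / (68.4 + 21.6) = 0.3740 d⁻¹.
Then 1/θ_c = μ − k_d = 0.3740 − 0.0843 = 0.2897 d⁻¹, giving θ_c = 3.451 d.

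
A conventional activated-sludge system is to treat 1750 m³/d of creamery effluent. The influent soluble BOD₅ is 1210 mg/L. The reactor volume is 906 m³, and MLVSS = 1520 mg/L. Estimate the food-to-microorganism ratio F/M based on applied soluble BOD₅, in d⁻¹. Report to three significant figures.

F/M ≈ 1.54 d⁻¹

F/M = Q·S₀ / (V·X) = 1750 × 1210 / (906.0 × 1520) = 1.538 g soluble BOD₅·(g VSS·d)⁻¹.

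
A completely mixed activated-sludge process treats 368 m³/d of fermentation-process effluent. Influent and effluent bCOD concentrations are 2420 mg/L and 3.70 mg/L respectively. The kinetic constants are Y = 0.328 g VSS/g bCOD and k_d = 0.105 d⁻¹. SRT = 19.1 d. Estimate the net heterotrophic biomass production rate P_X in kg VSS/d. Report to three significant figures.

P_X ≈ 97.0 kg VSS/d

Y_obs = Y / (1 + k_d θ_c) = 0.328 / (1 + 0.105 × 19.1) = 0.328 / 3.006 = 0.1091.
Q·(S₀ − S) = 368 × (2420 − 3.70) × 10⁻³ = 889.2 kg/d removed.
Biomass produced: P_X = Y_obs·Q·ΔS = 0.1091 × 889.2 ≈ 97.04 kg VSS/d.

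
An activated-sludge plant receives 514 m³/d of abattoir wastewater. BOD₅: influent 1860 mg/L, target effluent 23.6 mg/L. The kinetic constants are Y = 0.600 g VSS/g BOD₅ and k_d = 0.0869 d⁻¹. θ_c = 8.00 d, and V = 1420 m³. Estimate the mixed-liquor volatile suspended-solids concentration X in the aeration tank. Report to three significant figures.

X ≈ 1880 mg/L

X = Y·Q·ΔS·θ_c / [V·(1 + k_d θ_c)] = 0.600 × 514 × (1860 − 23.6) × 8.00 / [1420 × (1 + 0.0869 × 8.00)] = 1882 mg/L.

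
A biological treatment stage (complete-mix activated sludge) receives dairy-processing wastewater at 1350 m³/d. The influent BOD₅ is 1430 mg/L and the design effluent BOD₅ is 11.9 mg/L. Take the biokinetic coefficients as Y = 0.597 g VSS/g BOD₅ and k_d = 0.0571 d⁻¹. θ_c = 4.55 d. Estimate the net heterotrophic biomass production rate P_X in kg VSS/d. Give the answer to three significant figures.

P_X ≈ 907 kg VSS/d

Correct the yield for decay: Y_obs = Y/(1 + k_d θ_c) = 0.597 / (1 + 0.0571 × 4.55) = 0.597 / 1.260 = 0.4739.
Substrate removed = Q·(S₀ − S) = 1350 m³/d × (1430 − 11.9) g/m³ = 1.91×10^6 g/d = 1914 kg/d.
Biomass produced: P_X = Y_obs·Q·ΔS = 0.4739 × 1914 ≈ 907.2 kg VSS/d.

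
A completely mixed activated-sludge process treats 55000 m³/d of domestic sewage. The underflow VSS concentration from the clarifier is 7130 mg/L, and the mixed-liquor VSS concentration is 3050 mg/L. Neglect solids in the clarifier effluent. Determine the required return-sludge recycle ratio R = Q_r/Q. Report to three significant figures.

R ≈ 0.748

Mass balance around the secondary clarifier (neglecting effluent solids): R = X / (X_r − X) = 3050 / (7130 − 3050) = 0.7475.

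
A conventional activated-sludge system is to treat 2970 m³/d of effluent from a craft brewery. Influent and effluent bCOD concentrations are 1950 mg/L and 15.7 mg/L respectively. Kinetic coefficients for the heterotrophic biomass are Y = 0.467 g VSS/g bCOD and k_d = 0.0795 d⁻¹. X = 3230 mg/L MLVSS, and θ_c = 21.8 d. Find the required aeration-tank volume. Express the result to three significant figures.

Rearranging the biomass balance for a CMAS with decay, V = Y·Q·ΔS·θ_c / [X·(1+k_d θ_c)] = 0.467 × 2970 × (1950 − 15.7) × 21.8 / [3230 × (1 + 0.0795 × 21.8)] = 5.85×10^7 / 8828 = 6625 m³.

V ≈ 6630 m³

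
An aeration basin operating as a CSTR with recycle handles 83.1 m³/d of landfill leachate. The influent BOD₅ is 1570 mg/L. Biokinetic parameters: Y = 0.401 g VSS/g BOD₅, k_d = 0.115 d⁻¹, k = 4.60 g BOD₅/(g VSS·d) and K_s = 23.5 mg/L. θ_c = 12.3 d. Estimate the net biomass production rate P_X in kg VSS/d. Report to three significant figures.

P_X ≈ 21.6 kg VSS/d

For a completely mixed reactor with recycle the Lawrence–McCarty relation gives S = K_s·(1 + k_d·θ_c) / [θ_c·(Y·k − k_d) − 1] = 23.5 × (1 + 0.115 × 12.3) / [12.3 × (0.401 × 4.60 − 0.115) − 1] = 56.74 / 20.27 = 2.799 mg/L.
Y_obs = Y / (1 + k_d θ_c) = 0.401 / (1 + 0.115 × 12.3) = 0.401 / 2.415 = 0.1661.
Mass of BOD₅ removed per day: Q(S₀ − S) = 83.1 × 1567 g/m³ = 130.2 kg/d.
Net biomass production P_X = Y_obs × Q·(S₀ − S) = 0.1661 × 130.2 = 21.63 kg VSS/d.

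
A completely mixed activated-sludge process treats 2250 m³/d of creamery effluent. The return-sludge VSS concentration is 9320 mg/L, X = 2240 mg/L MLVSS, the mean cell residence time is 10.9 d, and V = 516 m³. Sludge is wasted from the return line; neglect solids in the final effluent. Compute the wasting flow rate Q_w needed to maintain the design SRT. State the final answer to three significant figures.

Q_w ≈ 11.4 m³/d

Wasting from the return line (neglecting effluent solids): Q_w = V·X / (θ_c·X_r) = 516.0 × 2240 / (10.9 × 9320) = 11.38 m³/d.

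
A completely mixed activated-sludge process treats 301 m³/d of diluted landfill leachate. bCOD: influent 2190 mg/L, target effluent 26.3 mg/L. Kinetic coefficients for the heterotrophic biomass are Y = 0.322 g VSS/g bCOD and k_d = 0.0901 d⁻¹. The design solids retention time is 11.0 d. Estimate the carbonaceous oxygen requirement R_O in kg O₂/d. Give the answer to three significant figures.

R_O ≈ 502 kg O₂/d

Y_obs = Y / (1 + k_d θ_c) = 0.322 / (1 + 0.0901 × 11.0) = 0.322 / 1.991 = 0.1617.
Substrate removed = Q·(S₀ − S) = 301 m³/d × (2190 − 26.3) g/m³ = 6.51×10^5 g/d = 651.3 kg/d.
Net sludge production P_X = 0.1617 × 651.3 = 105.3 kg VSS/d.
Carbonaceous O₂ demand = substrate oxidised − cell-mass equivalent = 651.3 − 1.42 × 105.3 = 501.7 kg O₂/d.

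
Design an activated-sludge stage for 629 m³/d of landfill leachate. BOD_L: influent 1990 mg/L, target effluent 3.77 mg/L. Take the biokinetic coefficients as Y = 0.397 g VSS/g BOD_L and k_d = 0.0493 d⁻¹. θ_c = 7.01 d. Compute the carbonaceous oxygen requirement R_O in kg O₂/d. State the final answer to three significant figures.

Observed yield with endogenous decay: Y_obs = Y / (1 + k_d·θ_c) = 0.397 / (1 + 0.0493 × 7.01) = 0.397 / 1.346 = 0.2950 g VSS/g BOD_L.
Mass of BOD_L removed per day: Q(S₀ − S) = 629 × 1986 g/m³ = 1249 kg/d.
P_X = Y_obs·Q·(S₀ − S) = 0.2950 × 1249 = 368.6 kg VSS/d.
R_O = Q·(S₀ − S) − 1.42·P_X = 1249 − 1.42 × 368.6 = 725.9 kg O₂/d.

R_O ≈ 726 kg O₂/d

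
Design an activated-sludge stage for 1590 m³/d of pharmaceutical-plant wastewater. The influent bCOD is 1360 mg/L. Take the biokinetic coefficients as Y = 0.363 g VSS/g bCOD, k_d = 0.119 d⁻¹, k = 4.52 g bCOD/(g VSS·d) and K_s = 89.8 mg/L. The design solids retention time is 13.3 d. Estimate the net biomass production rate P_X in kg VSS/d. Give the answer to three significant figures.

P_X ≈ 301 kg VSS/d

From the Monod/SRT balance for a CMAS, S = K_s·(1+k_d θ_c)/[θ_c·(Y k − k_d) − 1] = 89.8 × (1 + 0.119 × 13.3) / [13.3 × (0.363 × 4.52 − 0.119) − 1] = 231.9 / 19.24 = 12.05 mg/L.
Y_obs = Y / (1 + k_d θ_c) = 0.363 / (1 + 0.119 × 13.3) = 0.363 / 2.583 = 0.1406.
Mass of bCOD removed per day: Q(S₀ − S) = 1590 × 1348 g/m³ = 2143 kg/d.
P_X = Y_obs · Q(S₀ − S) = 0.1406 × 2143 = 301.2 kg VSS/d.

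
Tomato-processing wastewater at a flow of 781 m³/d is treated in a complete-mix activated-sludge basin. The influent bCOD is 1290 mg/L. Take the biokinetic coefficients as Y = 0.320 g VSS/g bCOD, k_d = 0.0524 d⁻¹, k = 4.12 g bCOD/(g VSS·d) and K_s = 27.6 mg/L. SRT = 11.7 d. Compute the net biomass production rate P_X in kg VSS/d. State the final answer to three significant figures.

P_X ≈ 199 kg VSS/d

Effluent substrate depends only on kinetics and SRT: S = K_s(1 + k_d θ_c) / [θ_c(Yk − k_d) − 1] = 27.6 × (1 + 0.0524 × 11.7) / [11.7 × (0.320 × 4.12 − 0.0524) − 1] = 44.52 / 13.81 = 3.223 mg/L.
Correct the yield for decay: Y_obs = Y/(1 + k_d θ_c) = 0.320 / (1 + 0.0524 × 11.7) = 0.320 / 1.613 = 0.1984.
Q·(S₀ − S) = 781 × (1290 − 3.22) × 10⁻³ = 1005 kg/d removed.
Net biomass production P_X = Y_obs × Q·(S₀ − S) = 0.1984 × 1005 = 199.4 kg VSS/d.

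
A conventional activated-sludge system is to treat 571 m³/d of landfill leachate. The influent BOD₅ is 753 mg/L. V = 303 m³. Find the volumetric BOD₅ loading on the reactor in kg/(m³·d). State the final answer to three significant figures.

L_v ≈ 1.42 kg BOD₅/(m³·d)

Applied BOD₅ load per unit volume = Q·S₀/V = (571 × 753/1000)/303.0 = 1.419 kg BOD₅·m⁻³·d⁻¹.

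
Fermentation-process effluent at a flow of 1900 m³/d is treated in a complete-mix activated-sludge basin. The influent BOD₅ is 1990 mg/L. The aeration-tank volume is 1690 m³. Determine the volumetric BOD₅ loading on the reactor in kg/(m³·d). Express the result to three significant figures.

L_v = Q S₀ / V = 1900 × 1990 × 10⁻³ / 1690 = 2.237 kg/(m³·d).

L_v ≈ 2.24 kg BOD₅/(m³·d)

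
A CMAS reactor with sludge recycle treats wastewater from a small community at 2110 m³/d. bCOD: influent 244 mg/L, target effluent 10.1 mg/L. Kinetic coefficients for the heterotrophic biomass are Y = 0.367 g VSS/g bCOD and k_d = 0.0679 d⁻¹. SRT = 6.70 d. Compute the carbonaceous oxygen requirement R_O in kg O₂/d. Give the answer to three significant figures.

Y_obs = Y / (1 + k_d θ_c) = 0.367 / (1 + 0.0679 × 6.70) = 0.367 / 1.455 = 0.2522.
ΔS = 244 − 10.1 = 233.9 mg/L, so the substrate removal rate is 2110 × 233.9/1000 = 493.5 kg bCOD/d.
Net sludge production P_X = 0.2522 × 493.5 = 124.5 kg VSS/d.
Carbonaceous O₂ demand = substrate oxidised − cell-mass equivalent = 493.5 − 1.42 × 124.5 = 316.8 kg O₂/d.

R_O ≈ 317 kg O₂/d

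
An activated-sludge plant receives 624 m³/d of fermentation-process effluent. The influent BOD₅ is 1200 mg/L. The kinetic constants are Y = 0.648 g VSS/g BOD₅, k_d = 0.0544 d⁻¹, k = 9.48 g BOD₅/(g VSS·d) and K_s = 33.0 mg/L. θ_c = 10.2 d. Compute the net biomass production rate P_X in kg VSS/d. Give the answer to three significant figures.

From the Monod/SRT balance for a CMAS, S = K_s·(1+k_d θ_c)/[θ_c·(Y k − k_d) − 1] = 33.0 × (1 + 0.0544 × 10.2) / [10.2 × (0.648 × 9.48 − 0.0544) − 1] = 51.31 / 61.10 = 0.8397 mg/L.
The observed yield is Y_obs = Y/(1 + k_d·θ_c) = 0.648 / (1 + 0.0544 × 10.2) = 0.648 / 1.555 = 0.4168 g VSS per g BOD₅ removed.
Q·(S₀ − S) = 624 × (1200 − 0.840) × 10⁻³ = 748.3 kg/d removed.
P_X = Y_obs · Q(S₀ − S) = 0.4168 × 748.3 = 311.8 kg VSS/d.

P_X ≈ 312 kg VSS/d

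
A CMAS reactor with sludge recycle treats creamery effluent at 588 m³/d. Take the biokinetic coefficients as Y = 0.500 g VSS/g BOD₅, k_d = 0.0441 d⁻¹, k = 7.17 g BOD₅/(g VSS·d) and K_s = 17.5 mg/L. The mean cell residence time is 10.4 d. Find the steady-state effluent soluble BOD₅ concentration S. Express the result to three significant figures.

S ≈ 0.713 mg/L

For a completely mixed reactor with recycle the Lawrence–McCarty relation gives S = K_s·(1 + k_d·θ_c) / [θ_c·(Y·k − k_d) − 1] = 17.5 × (1 + 0.0441 × 10.4) / [10.4 × (0.500 × 7.17 − 0.0441) − 1] = 25.53 / 35.83 = 0.7125 mg/L.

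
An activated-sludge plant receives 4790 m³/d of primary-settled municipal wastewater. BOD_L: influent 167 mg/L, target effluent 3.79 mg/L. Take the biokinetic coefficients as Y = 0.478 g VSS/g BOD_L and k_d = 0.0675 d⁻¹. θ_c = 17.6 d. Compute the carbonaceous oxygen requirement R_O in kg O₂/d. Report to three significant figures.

R_O ≈ 539 kg O₂/d

The observed yield is Y_obs = Y/(1 + k_d·θ_c) = 0.478 / (1 + 0.0675 × 17.6) = 0.478 / 2.188 = 0.2185 g VSS per g BOD_L removed.
Q·(S₀ − S) = 4790 × (167 − 3.79) × 10⁻³ = 781.8 kg/d removed.
Biomass synthesised: P_X = Y_obs × 781.8 = 170.8 kg VSS/d.
R_O = Q·(S₀ − S) − 1.42·P_X = 781.8 − 1.42 × 170.8 = 539.3 kg O₂/d.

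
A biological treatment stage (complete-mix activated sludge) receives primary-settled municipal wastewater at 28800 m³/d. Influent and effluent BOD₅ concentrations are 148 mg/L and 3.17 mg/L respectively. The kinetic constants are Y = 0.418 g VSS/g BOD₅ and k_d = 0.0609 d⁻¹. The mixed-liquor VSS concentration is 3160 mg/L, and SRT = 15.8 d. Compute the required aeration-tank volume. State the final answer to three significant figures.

V ≈ 4440 m³

From the SRT design equation V = Y Q (S₀−S) θ_c / [X (1 + k_d θ_c)] = 0.418 × 28800 × (148 − 3.17) × 15.8 / [3160 × (1 + 0.0609 × 15.8)] = 2.75×10^7 / 6201 = 4443 m³.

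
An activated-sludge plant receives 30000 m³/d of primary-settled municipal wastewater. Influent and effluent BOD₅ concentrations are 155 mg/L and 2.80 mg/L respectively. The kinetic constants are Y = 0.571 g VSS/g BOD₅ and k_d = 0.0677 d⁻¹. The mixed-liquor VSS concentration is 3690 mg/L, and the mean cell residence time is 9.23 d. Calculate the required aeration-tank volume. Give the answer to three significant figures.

From the SRT design equation V = Y Q (S₀−S) θ_c / [X (1 + k_d θ_c)] = 0.571 × 30000 × (155 − 2.80) × 9.23 / [3690 × (1 + 0.0677 × 9.23)] = 2.41×10^7 / 5996 = 4014 m³.

V ≈ 4010 m³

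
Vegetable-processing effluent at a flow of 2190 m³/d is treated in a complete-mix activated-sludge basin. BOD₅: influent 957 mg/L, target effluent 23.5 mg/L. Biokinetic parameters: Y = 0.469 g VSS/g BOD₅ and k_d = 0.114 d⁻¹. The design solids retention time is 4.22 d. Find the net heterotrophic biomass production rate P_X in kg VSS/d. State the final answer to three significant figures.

P_X ≈ 647 kg VSS/d

Y_obs = Y / (1 + k_d θ_c) = 0.469 / (1 + 0.114 × 4.22) = 0.469 / 1.481 = 0.3167.
Mass of BOD₅ removed per day: Q(S₀ − S) = 2190 × 933.5 g/m³ = 2044 kg/d.
P_X = Y_obs · Q(S₀ − S) = 0.3167 × 2044 = 647.4 kg VSS/d.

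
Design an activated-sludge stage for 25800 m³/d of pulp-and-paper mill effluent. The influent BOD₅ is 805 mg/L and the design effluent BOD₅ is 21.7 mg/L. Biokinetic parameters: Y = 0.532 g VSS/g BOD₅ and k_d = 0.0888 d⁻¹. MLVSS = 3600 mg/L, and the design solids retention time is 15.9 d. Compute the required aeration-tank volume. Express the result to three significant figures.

V ≈ 19700 m³

Rearranging the biomass balance for a CMAS with decay, V = Y·Q·ΔS·θ_c / [X·(1+k_d θ_c)] = 0.532 × 25800 × (805 − 21.7) × 15.9 / [3600 × (1 + 0.0888 × 15.9)] = 1.71×10^8 / 8683 = 19688 m³.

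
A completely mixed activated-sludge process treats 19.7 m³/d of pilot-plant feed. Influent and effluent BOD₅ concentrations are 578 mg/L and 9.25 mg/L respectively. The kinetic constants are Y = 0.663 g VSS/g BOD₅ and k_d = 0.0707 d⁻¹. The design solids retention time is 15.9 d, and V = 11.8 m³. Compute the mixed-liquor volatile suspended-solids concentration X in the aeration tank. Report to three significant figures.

Solving the biomass balance for X: X = Y Q (S₀−S) θ_c / [V (1+k_d θ_c)] = 0.663 × 19.7 × (578 − 9.25) × 15.9 / [11.8 × (1 + 0.0707 × 15.9)] = 4712 mg/L.

X ≈ 4710 mg/L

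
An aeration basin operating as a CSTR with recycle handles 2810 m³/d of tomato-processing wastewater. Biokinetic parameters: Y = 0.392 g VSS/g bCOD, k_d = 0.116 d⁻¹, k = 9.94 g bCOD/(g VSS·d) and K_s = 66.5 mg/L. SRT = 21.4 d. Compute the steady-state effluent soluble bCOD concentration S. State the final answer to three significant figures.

From the Monod/SRT balance for a CMAS, S = K_s·(1+k_d θ_c)/[θ_c·(Y k − k_d) − 1] = 66.5 × (1 + 0.116 × 21.4) / [21.4 × (0.392 × 9.94 − 0.116) − 1] = 231.6 / 79.90 = 2.898 mg/L.

S ≈ 2.90 mg/L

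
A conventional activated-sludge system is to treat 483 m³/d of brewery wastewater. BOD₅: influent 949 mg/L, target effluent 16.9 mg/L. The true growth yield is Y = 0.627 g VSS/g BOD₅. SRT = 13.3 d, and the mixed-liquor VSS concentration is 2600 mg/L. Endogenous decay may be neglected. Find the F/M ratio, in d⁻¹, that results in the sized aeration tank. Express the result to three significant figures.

V·X = Y·Q·ΔS·θ_c gives V = 0.627 × 483 × (949 − 16.9) × 13.3 / 2600 = 1444 m³.
F/M = Q·S₀ / (V·X) = 483 × 949 / (1444 × 2600) = 0.1221 g BOD₅·(g VSS·d)⁻¹.

F/M ≈ 0.122 d⁻¹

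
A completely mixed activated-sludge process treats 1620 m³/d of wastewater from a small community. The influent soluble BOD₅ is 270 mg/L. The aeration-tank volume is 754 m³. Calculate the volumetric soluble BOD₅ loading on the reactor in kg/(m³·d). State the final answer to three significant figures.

Applied soluble BOD₅ load per unit volume = Q·S₀/V = (1620 × 270/1000)/754.0 = 0.5801 kg soluble BOD₅·m⁻³·d⁻¹.

L_v ≈ 0.580 kg soluble BOD₅/(m³·d)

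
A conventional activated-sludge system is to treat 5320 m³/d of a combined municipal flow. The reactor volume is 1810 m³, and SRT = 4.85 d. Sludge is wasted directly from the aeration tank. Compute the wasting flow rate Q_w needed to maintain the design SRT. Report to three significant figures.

Q_w ≈ 373 m³/d

Wasting from the aeration tank: Q_w = V / θ_c = 1810 / 4.85 = 373.2 m³/d.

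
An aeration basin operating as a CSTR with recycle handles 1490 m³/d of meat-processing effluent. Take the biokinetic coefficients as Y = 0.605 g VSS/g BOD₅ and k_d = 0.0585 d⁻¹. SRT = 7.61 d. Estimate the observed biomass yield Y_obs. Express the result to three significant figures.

Y_obs = Y / (1 + k_d θ_c) = 0.605 / (1 + 0.0585 × 7.61) = 0.605 / 1.445 = 0.4186.

Y_obs ≈ 0.419 g VSS/g BOD₅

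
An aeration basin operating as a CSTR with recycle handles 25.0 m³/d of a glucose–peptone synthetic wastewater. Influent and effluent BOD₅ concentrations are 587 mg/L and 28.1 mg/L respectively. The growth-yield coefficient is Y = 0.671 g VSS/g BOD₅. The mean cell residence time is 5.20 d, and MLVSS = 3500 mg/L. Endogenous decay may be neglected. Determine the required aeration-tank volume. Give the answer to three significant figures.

Biomass mass balance (decay neglected): V·X = Y·Q·(S₀ − S)·θ_c, so V = 0.671 × 25.0 × (587 − 28.1) × 5.20 / 3500 = 13.93 m³.

V ≈ 13.9 m³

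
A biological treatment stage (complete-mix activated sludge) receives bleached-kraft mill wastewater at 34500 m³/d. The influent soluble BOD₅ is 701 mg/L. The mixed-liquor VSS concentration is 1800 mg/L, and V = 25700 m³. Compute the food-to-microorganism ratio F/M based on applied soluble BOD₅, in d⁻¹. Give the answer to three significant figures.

F/M ≈ 0.523 d⁻¹

F/M = Q·S₀ / (V·X) = 34500 × 701 / (25700 × 1800) = 0.5228 g soluble BOD₅·(g VSS·d)⁻¹.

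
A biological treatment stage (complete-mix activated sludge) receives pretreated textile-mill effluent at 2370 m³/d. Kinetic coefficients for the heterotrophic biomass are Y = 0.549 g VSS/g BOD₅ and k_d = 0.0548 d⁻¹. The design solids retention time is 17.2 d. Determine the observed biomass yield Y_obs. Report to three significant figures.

Y_obs ≈ 0.283 g VSS/g BOD₅

The observed yield is Y_obs = Y/(1 + k_d·θ_c) = 0.549 / (1 + 0.0548 × 17.2) = 0.549 / 1.943 = 0.2826 g VSS per g BOD₅ removed.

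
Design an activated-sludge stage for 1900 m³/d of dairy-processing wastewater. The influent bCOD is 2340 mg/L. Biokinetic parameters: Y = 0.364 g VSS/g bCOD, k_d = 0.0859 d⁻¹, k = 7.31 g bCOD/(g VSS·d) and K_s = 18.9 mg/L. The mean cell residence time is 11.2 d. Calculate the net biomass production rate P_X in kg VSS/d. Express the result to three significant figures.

For a completely mixed reactor with recycle the Lawrence–McCarty relation gives S = K_s·(1 + k_d·θ_c) / [θ_c·(Y·k − k_d) − 1] = 18.9 × (1 + 0.0859 × 11.2) / [11.2 × (0.364 × 7.31 − 0.0859) − 1] = 37.08 / 27.84 = 1.332 mg/L.
Y_obs = Y / (1 + k_d θ_c) = 0.364 / (1 + 0.0859 × 11.2) = 0.364 / 1.962 = 0.1855.
Mass of bCOD removed per day: Q(S₀ − S) = 1900 × 2339 g/m³ = 4443 kg/d.
Biomass produced: P_X = Y_obs·Q·ΔS = 0.1855 × 4443 ≈ 824.3 kg VSS/d.

P_X ≈ 824 kg VSS/d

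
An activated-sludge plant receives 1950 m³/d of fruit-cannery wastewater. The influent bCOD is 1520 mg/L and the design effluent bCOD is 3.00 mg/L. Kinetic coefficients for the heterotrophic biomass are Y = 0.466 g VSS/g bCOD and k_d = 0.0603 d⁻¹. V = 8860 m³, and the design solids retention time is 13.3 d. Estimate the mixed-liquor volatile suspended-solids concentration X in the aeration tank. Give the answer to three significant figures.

X ≈ 1150 mg/L

X = Y·Q·ΔS·θ_c / [V·(1 + k_d θ_c)] = 0.466 × 1950 × (1520 − 3.00) × 13.3 / [8860 × (1 + 0.0603 × 13.3)] = 1148 mg/L.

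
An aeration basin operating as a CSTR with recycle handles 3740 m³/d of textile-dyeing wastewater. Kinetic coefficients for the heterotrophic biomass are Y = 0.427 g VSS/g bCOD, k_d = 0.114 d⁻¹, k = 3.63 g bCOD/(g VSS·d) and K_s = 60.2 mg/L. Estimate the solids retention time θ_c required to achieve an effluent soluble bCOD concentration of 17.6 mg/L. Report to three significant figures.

Specific growth rate at S = 17.6 mg/L: μ = YkS/(K_s+S) = 0.427·3.63·17.6/(60.2+17.6) = 0.3506 d⁻¹.
Then 1/θ_c = μ − k_d = 0.3506 − 0.114 = 0.2366 d⁻¹, giving θ_c = 4.226 d.

θ_c ≈ 4.23 d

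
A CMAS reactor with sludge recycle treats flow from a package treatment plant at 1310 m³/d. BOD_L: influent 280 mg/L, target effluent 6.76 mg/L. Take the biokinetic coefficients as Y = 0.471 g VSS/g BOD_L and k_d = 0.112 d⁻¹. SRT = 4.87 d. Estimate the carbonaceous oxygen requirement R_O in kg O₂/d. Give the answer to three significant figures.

The observed yield is Y_obs = Y/(1 + k_d·θ_c) = 0.471 / (1 + 0.112 × 4.87) = 0.471 / 1.545 = 0.3048 g VSS per g BOD_L removed.
Mass of BOD_L removed per day: Q(S₀ − S) = 1310 × 273.2 g/m³ = 357.9 kg/d.
P_X = Y_obs·Q·(S₀ − S) = 0.3048 × 357.9 = 109.1 kg VSS/d.
R_O = Q·(S₀ − S) − 1.42·P_X = 357.9 − 1.42 × 109.1 = 203.0 kg O₂/d.

R_O ≈ 203 kg O₂/d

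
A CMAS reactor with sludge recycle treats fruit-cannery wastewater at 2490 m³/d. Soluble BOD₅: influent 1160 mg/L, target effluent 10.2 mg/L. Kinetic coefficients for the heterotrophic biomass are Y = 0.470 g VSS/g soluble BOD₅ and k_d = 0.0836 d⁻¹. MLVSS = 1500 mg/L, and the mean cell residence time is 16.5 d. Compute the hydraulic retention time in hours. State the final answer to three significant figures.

τ ≈ 60.0 h

Steady-state biomass mass balance: V·X·(1 + k_d·θ_c) = Y·Q·(S₀ − S)·θ_c, so V = 0.470 × 2490 × (1160 − 10.2) × 16.5 / [1500 × (1 + 0.0836 × 16.5)] = 2.22×10^7 / 3569 = 6221 m³.
τ = V/Q = 6221/2490 = 2.498 d, or 59.96 h.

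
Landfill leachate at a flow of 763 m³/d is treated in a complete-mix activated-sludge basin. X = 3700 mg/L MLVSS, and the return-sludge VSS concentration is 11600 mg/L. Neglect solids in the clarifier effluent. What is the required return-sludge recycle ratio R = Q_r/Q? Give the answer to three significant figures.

R ≈ 0.468

Solids balance on the clarifier gives (1+R)X = R·X_r, so R = X/(X_r − X) = 3700 / (11600 − 3700) = 0.4684.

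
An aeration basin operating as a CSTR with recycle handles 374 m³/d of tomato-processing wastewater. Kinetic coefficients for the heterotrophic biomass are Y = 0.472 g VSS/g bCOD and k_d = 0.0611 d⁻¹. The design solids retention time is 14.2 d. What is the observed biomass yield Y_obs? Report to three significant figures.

Correct the yield for decay: Y_obs = Y/(1 + k_d θ_c) = 0.472 / (1 + 0.0611 × 14.2) = 0.472 / 1.868 = 0.2527.

Y_obs ≈ 0.253 g VSS/g bCOD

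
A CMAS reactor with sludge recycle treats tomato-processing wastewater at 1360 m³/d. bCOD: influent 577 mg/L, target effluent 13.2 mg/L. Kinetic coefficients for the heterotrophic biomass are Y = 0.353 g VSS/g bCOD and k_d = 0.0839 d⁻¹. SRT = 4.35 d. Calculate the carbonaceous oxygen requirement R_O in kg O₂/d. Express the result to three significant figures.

R_O ≈ 485 kg O₂/d

Y_obs = Y / (1 + k_d θ_c) = 0.353 / (1 + 0.0839 × 4.35) = 0.353 / 1.365 = 0.2586.
ΔS = 577 − 13.2 = 563.8 mg/L, so the substrate removal rate is 1360 × 563.8/1000 = 766.8 kg bCOD/d.
Net sludge production P_X = 0.2586 × 766.8 = 198.3 kg VSS/d.
R_O = Q·ΔS − 1.42 P_X = 766.8 − 281.6 = 485.2 kg O₂/d.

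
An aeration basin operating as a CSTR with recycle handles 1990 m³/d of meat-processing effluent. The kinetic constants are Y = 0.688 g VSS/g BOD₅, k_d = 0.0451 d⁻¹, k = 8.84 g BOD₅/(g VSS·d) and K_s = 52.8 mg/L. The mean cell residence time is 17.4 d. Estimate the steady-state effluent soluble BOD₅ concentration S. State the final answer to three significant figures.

S ≈ 0.906 mg/L

For a completely mixed reactor with recycle the Lawrence–McCarty relation gives S = K_s·(1 + k_d·θ_c) / [θ_c·(Y·k − k_d) − 1] = 52.8 × (1 + 0.0451 × 17.4) / [17.4 × (0.688 × 8.84 − 0.0451) − 1] = 94.23 / 104.0 = 0.9057 mg/L.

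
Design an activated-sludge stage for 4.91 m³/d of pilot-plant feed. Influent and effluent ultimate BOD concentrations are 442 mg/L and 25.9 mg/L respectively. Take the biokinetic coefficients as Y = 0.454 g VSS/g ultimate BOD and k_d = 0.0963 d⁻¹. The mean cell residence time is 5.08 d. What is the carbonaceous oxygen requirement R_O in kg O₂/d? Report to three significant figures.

R_O ≈ 1.16 kg O₂/d

The observed yield is Y_obs = Y/(1 + k_d·θ_c) = 0.454 / (1 + 0.0963 × 5.08) = 0.454 / 1.489 = 0.3049 g VSS per g ultimate BOD removed.
Substrate removed = Q·(S₀ − S) = 4.91 m³/d × (442 − 25.9) g/m³ = 2.04×10^3 g/d = 2.043 kg/d.
Biomass synthesised: P_X = Y_obs × 2.043 = 0.6228 kg VSS/d.
Carbonaceous O₂ demand = substrate oxidised − cell-mass equivalent = 2.043 − 1.42 × 0.6228 = 1.159 kg O₂/d.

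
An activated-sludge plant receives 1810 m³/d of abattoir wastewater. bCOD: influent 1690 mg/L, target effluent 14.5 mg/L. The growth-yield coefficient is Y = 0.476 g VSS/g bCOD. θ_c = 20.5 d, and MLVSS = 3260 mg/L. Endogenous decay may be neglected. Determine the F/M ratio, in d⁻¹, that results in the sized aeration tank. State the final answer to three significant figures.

Biomass mass balance (decay neglected): V·X = Y·Q·(S₀ − S)·θ_c, so V = 0.476 × 1810 × (1690 − 14.5) × 20.5 / 3260 = 9077 m³.
F/M = Q·S₀ / (V·X) = 1810 × 1690 / (9077 × 3260) = 0.1034 g bCOD·(g VSS·d)⁻¹.

F/M ≈ 0.103 d⁻¹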